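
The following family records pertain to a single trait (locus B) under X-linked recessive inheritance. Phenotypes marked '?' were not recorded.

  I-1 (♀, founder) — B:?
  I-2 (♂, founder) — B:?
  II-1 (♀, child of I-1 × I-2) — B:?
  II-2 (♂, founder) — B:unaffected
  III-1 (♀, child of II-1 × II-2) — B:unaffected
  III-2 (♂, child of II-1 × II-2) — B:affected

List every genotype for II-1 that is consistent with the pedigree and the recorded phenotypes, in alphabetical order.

II-1 ∈ {X^BX^b, X^bX^b}

B/I-1 ? ·: X^BX^B|X^BX^b|X^bX^b
B/I-2 ? ·: X^BY|X^bY
B/II-1 ? I-1×I-2: X^BX^b|X^bX^b
B/II-2 un ·: X^BY
B/III-1 un II-1×II-2: X^BX^B|X^BX^b
B/III-2 aff II-1×II-2: X^bY
⇒ B over [I-1,I-2,II-1,II-2,III-1,III-2]: 10 consistent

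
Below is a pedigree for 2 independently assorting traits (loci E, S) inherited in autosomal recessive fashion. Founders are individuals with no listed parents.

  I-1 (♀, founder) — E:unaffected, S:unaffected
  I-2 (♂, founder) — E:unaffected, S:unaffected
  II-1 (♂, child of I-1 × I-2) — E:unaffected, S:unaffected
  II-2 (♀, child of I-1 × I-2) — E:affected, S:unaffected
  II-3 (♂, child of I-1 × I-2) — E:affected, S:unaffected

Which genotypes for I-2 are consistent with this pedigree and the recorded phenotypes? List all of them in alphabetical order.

E/I-1 un ·: Ee
E/I-2 un ·: Ee
E/II-1 un I-1×I-2: EE|Ee
E/II-2 aff I-1×I-2: ee
E/II-3 aff I-1×I-2: ee
⇒ E over [I-1,I-2,II-1,II-2,II-3]: 2 consistent
S/I-1 un ·: SS|Ss
S/I-2 un ·: SS|Ss
S/II-1 un I-1×I-2: SS|Ss
S/II-2 un I-1×I-2: SS|Ss
S/II-3 un I-1×I-2: SS|Ss
⇒ S over [I-1,I-2,II-1,II-2,II-3]: 25 consistent

I-2 ∈ {Ee SS, Ee Ss}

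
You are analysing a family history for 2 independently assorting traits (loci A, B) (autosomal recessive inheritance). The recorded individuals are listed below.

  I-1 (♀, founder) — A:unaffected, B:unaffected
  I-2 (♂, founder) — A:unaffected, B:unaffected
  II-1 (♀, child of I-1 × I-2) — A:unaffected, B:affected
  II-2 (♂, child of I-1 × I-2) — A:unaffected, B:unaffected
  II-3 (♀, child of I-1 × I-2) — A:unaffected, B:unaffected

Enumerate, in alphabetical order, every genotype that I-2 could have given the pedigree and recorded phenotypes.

I-2 ∈ {AA Bb, Aa Bb}

A/I-1 un ·: AA|Aa
A/I-2 un ·: AA|Aa
A/II-1 un I-1×I-2: AA|Aa
A/II-2 un I-1×I-2: AA|Aa
A/II-3 un I-1×I-2: AA|Aa
⇒ A over [I-1,I-2,II-1,II-2,II-3]: 25 consistent
B/I-1 un ·: Bb
B/I-2 un ·: Bb
B/II-1 aff I-1×I-2: bb
B/II-2 un I-1×I-2: BB|Bb
B/II-3 un I-1×I-2: BB|Bb
⇒ B over [I-1,I-2,II-1,II-2,II-3]: 4 consistent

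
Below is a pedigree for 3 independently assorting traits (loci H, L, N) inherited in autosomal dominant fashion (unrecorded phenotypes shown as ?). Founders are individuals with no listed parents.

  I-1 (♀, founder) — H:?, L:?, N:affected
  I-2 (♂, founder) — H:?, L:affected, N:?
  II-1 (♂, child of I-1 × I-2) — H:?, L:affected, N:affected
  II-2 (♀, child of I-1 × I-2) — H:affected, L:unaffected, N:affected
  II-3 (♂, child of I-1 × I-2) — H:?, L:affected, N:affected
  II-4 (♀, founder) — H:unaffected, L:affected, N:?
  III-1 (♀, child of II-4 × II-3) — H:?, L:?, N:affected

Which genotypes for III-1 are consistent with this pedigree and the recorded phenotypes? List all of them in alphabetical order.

III-1 ∈ {Hh LL NN, Hh LL Nn, Hh Ll NN, Hh Ll Nn, Hh ll NN, Hh ll Nn, hh LL NN, hh LL Nn, hh Ll NN, hh Ll Nn, hh ll NN, hh ll Nn}

H/I-1 ? ·: hh|Hh|HH
H/I-2 ? ·: hh|Hh|HH
H/II-1 ? I-1×I-2: hh|Hh|HH
H/II-2 aff I-1×I-2: Hh|HH
H/II-3 ? I-1×I-2: hh|Hh|HH
H/II-4 un ·: hh
H/III-1 ? II-4×II-3: hh|Hh
⇒ H over [I-1,I-2,II-1,II-2,II-3,II-4,III-1]: 65 consistent
L/I-1 ? ·: ll|Ll
L/I-2 aff ·: Ll
L/II-1 aff I-1×I-2: Ll|LL
L/II-2 un I-1×I-2: ll
L/II-3 aff I-1×I-2: Ll|LL
L/II-4 aff ·: Ll|LL
L/III-1 ? II-4×II-3: ll|Ll|LL
⇒ L over [I-1,I-2,II-1,II-2,II-3,II-4,III-1]: 21 consistent
N/I-1 aff ·: Nn|NN
N/I-2 ? ·: nn|Nn|NN
N/II-1 aff I-1×I-2: Nn|NN
N/II-2 aff I-1×I-2: Nn|NN
N/II-3 aff I-1×I-2: Nn|NN
N/II-4 ? ·: nn|Nn|NN
N/III-1 aff II-4×II-3: Nn|NN
⇒ N over [I-1,I-2,II-1,II-2,II-3,II-4,III-1]: 122 consistent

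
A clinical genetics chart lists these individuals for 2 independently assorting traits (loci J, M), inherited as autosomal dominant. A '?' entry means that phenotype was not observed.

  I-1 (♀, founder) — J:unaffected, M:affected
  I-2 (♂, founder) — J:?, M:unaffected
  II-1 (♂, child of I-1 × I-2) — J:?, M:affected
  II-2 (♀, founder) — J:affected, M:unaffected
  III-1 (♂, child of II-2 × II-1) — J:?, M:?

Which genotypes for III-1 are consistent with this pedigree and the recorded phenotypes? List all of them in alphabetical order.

J/I-1 un ·: jj
J/I-2 ? ·: jj|Jj|JJ
J/II-1 ? I-1×I-2: jj|Jj
J/II-2 aff ·: Jj|JJ
J/III-1 ? II-2×II-1: jj|Jj|JJ
⇒ J over [I-1,I-2,II-1,II-2,III-1]: 16 consistent
M/I-1 aff ·: Mm|MM
M/I-2 un ·: mm
M/II-1 aff I-1×I-2: Mm
M/II-2 un ·: mm
M/III-1 ? II-2×II-1: mm|Mm
⇒ M over [I-1,I-2,II-1,II-2,III-1]: 4 consistent

III-1 ∈ {JJ Mm, JJ mm, Jj Mm, Jj mm, jj Mm, jj mm}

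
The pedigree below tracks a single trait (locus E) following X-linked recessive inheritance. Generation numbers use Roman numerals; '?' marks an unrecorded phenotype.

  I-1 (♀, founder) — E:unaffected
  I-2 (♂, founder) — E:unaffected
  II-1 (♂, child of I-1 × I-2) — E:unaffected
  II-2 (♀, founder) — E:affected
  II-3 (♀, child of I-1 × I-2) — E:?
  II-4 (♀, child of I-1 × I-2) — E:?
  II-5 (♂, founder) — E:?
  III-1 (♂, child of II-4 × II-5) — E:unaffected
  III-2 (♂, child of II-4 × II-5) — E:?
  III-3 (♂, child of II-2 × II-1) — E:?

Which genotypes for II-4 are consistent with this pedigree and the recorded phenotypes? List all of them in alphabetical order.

E/I-1 un ·: X^EX^E|X^EX^e
E/I-2 un ·: X^EY
E/II-1 un I-1×I-2: X^EY
E/II-2 aff ·: X^eX^e
E/II-3 ? I-1×I-2: X^EX^E|X^EX^e
E/II-4 ? I-1×I-2: X^EX^E|X^EX^e
E/II-5 ? ·: X^EY|X^eY
E/III-1 un II-4×II-5: X^EY
E/III-2 ? II-4×II-5: X^EY|X^eY
E/III-3 ? II-2×II-1: X^eY
⇒ E over [I-1,I-2,II-1,II-2,II-3,II-4,II-5,III-1,III-2,III-3]: 14 consistent

II-4 ∈ {X^EX^E, X^EX^e}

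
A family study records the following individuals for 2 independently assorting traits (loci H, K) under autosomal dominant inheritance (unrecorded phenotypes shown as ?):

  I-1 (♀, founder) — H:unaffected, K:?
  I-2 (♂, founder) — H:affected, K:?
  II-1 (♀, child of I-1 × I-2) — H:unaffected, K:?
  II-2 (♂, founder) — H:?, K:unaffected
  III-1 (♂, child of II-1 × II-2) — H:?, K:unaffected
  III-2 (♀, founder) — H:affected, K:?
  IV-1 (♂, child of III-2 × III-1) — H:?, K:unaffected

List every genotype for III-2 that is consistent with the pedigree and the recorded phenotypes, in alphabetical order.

III-2 ∈ {HH Kk, HH kk, Hh Kk, Hh kk}

H/I-1 un ·: hh
H/I-2 aff ·: Hh
H/II-1 un I-1×I-2: hh
H/II-2 ? ·: hh|Hh|HH
H/III-1 ? II-1×II-2: hh|Hh
H/III-2 aff ·: Hh|HH
H/IV-1 ? III-2×III-1: hh|Hh|HH
⇒ H over [I-1,I-2,II-1,II-2,III-1,III-2,IV-1]: 16 consistent
K/I-1 ? ·: kk|Kk|KK
K/I-2 ? ·: kk|Kk|KK
K/II-1 ? I-1×I-2: kk|Kk
K/II-2 un ·: kk
K/III-1 un II-1×II-2: kk
K/III-2 ? ·: kk|Kk
K/IV-1 un III-2×III-1: kk
⇒ K over [I-1,I-2,II-1,II-2,III-1,III-2,IV-1]: 22 consistent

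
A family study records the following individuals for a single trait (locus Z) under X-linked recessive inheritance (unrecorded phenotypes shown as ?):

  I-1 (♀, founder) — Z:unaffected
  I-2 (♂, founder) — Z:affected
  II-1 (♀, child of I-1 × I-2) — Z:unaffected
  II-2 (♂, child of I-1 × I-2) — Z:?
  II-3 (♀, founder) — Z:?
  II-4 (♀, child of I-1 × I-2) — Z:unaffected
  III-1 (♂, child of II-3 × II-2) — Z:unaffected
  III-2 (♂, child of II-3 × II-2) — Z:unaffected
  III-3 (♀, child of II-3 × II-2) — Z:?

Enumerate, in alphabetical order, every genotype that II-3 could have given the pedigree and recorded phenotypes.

II-3 ∈ {X^ZX^Z, X^ZX^z}

Z/I-1 un ·: X^ZX^Z|X^ZX^z
Z/I-2 aff ·: X^zY
Z/II-1 un I-1×I-2: X^ZX^z
Z/II-2 ? I-1×I-2: X^ZY|X^zY
Z/II-3 ? ·: X^ZX^Z|X^ZX^z
Z/II-4 un I-1×I-2: X^ZX^z
Z/III-1 un II-3×II-2: X^ZY
Z/III-2 un II-3×II-2: X^ZY
Z/III-3 ? II-3×II-2: X^ZX^Z|X^ZX^z|X^zX^z
⇒ Z over [I-1,I-2,II-1,II-2,II-3,II-4,III-1,III-2,III-3]: 9 consistent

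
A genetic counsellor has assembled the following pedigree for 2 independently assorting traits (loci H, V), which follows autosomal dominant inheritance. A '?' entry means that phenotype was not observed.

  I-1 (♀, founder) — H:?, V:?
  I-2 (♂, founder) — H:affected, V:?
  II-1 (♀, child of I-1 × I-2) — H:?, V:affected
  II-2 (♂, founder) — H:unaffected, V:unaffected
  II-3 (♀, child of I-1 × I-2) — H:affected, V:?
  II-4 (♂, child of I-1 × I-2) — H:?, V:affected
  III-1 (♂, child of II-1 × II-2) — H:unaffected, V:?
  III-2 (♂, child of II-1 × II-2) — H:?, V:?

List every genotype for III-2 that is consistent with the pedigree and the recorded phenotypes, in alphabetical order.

H/I-1 ? ·: hh|Hh|HH
H/I-2 aff ·: Hh|HH
H/II-1 ? I-1×I-2: hh|Hh
H/II-2 un ·: hh
H/II-3 aff I-1×I-2: Hh|HH
H/II-4 ? I-1×I-2: hh|Hh|HH
H/III-1 un II-1×II-2: hh
H/III-2 ? II-1×II-2: hh|Hh
⇒ H over [I-1,I-2,II-1,II-2,II-3,II-4,III-1,III-2]: 42 consistent
V/I-1 ? ·: vv|Vv|VV
V/I-2 ? ·: vv|Vv|VV
V/II-1 aff I-1×I-2: Vv|VV
V/II-2 un ·: vv
V/II-3 ? I-1×I-2: vv|Vv|VV
V/II-4 aff I-1×I-2: Vv|VV
V/III-1 ? II-1×II-2: vv|Vv
V/III-2 ? II-1×II-2: vv|Vv
⇒ V over [I-1,I-2,II-1,II-2,II-3,II-4,III-1,III-2]: 95 consistent

III-2 ∈ {Hh Vv, Hh vv, hh Vv, hh vv}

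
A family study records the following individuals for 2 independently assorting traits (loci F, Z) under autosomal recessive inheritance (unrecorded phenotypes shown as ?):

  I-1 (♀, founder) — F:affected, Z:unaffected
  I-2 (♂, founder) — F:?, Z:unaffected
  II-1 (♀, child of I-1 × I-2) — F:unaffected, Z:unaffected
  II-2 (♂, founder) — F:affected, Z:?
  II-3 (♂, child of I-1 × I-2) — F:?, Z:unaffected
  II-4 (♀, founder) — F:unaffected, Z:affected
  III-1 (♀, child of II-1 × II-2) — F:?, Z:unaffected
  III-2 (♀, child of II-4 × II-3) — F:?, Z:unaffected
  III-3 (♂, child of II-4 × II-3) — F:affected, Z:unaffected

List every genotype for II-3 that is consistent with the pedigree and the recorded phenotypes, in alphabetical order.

F/I-1 aff ·: ff
F/I-2 ? ·: FF|Ff
F/II-1 un I-1×I-2: Ff
F/II-2 aff ·: ff
F/II-3 ? I-1×I-2: Ff|ff
F/II-4 un ·: Ff
F/III-1 ? II-1×II-2: Ff|ff
F/III-2 ? II-4×II-3: FF|Ff|ff
F/III-3 aff II-4×II-3: ff
⇒ F over [I-1,I-2,II-1,II-2,II-3,II-4,III-1,III-2,III-3]: 16 consistent
Z/I-1 un ·: ZZ|Zz
Z/I-2 un ·: ZZ|Zz
Z/II-1 un I-1×I-2: ZZ|Zz
Z/II-2 ? ·: ZZ|Zz|zz
Z/II-3 un I-1×I-2: ZZ|Zz
Z/II-4 aff ·: zz
Z/III-1 un II-1×II-2: ZZ|Zz
Z/III-2 un II-4×II-3: Zz
Z/III-3 un II-4×II-3: Zz
⇒ Z over [I-1,I-2,II-1,II-2,II-3,II-4,III-1,III-2,III-3]: 58 consistent

II-3 ∈ {Ff ZZ, Ff Zz, ff ZZ, ff Zz}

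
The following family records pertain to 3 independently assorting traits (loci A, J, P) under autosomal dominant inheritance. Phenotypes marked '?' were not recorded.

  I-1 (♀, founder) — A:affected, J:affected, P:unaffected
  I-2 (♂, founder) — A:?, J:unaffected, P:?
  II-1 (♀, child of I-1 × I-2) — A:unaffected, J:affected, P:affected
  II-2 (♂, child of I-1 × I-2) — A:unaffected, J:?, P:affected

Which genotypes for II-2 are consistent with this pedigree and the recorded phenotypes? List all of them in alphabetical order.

A/I-1 aff ·: Aa
A/I-2 ? ·: aa|Aa
A/II-1 un I-1×I-2: aa
A/II-2 un I-1×I-2: aa
⇒ A over [I-1,I-2,II-1,II-2]: 2 consistent
J/I-1 aff ·: Jj|JJ
J/I-2 un ·: jj
J/II-1 aff I-1×I-2: Jj
J/II-2 ? I-1×I-2: jj|Jj
⇒ J over [I-1,I-2,II-1,II-2]: 3 consistent
P/I-1 un ·: pp
P/I-2 ? ·: Pp|PP
P/II-1 aff I-1×I-2: Pp
P/II-2 aff I-1×I-2: Pp
⇒ P over [I-1,I-2,II-1,II-2]: 2 consistent

II-2 ∈ {aa Jj Pp, aa jj Pp}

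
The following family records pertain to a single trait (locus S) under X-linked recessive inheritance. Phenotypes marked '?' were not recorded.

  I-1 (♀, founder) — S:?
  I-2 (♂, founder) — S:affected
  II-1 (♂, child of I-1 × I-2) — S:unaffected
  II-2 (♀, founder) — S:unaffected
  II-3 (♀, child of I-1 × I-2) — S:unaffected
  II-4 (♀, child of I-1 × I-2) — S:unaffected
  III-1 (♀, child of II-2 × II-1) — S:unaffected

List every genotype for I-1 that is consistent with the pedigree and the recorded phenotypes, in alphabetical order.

I-1 ∈ {X^SX^S, X^SX^s}

S/I-1 ? ·: X^SX^S|X^SX^s
S/I-2 aff ·: X^sY
S/II-1 un I-1×I-2: X^SY
S/II-2 un ·: X^SX^S|X^SX^s
S/II-3 un I-1×I-2: X^SX^s
S/II-4 un I-1×I-2: X^SX^s
S/III-1 un II-2×II-1: X^SX^S|X^SX^s
⇒ S over [I-1,I-2,II-1,II-2,II-3,II-4,III-1]: 6 consistent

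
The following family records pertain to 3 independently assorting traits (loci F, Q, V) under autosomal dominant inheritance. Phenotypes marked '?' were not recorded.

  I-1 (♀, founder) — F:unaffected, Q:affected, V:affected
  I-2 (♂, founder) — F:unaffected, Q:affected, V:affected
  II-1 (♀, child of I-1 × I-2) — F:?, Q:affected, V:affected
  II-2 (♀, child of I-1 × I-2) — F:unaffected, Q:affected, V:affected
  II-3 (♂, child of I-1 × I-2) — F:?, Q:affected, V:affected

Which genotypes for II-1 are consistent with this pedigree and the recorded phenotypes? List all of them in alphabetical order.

F/I-1 un ·: ff
F/I-2 un ·: ff
F/II-1 ? I-1×I-2: ff
F/II-2 un I-1×I-2: ff
F/II-3 ? I-1×I-2: ff
⇒ F over [I-1,I-2,II-1,II-2,II-3]: 1 consistent
Q/I-1 aff ·: Qq|QQ
Q/I-2 aff ·: Qq|QQ
Q/II-1 aff I-1×I-2: Qq|QQ
Q/II-2 aff I-1×I-2: Qq|QQ
Q/II-3 aff I-1×I-2: Qq|QQ
⇒ Q over [I-1,I-2,II-1,II-2,II-3]: 25 consistent
V/I-1 aff ·: Vv|VV
V/I-2 aff ·: Vv|VV
V/II-1 aff I-1×I-2: Vv|VV
V/II-2 aff I-1×I-2: Vv|VV
V/II-3 aff I-1×I-2: Vv|VV
⇒ V over [I-1,I-2,II-1,II-2,II-3]: 25 consistent

II-1 ∈ {ff QQ VV, ff QQ Vv, ff Qq VV, ff Qq Vv}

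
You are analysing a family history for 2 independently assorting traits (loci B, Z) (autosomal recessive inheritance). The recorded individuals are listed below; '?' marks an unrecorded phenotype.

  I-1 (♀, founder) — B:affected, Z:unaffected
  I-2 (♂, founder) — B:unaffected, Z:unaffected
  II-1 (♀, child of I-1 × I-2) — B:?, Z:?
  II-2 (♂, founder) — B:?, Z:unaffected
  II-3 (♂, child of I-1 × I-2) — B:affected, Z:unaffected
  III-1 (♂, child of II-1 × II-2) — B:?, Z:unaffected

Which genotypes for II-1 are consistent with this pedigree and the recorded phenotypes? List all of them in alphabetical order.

B/I-1 aff ·: bb
B/I-2 un ·: Bb
B/II-1 ? I-1×I-2: Bb|bb
B/II-2 ? ·: BB|Bb|bb
B/II-3 aff I-1×I-2: bb
B/III-1 ? II-1×II-2: BB|Bb|bb
⇒ B over [I-1,I-2,II-1,II-2,II-3,III-1]: 11 consistent
Z/I-1 un ·: ZZ|Zz
Z/I-2 un ·: ZZ|Zz
Z/II-1 ? I-1×I-2: ZZ|Zz|zz
Z/II-2 un ·: ZZ|Zz
Z/II-3 un I-1×I-2: ZZ|Zz
Z/III-1 un II-1×II-2: ZZ|Zz
⇒ Z over [I-1,I-2,II-1,II-2,II-3,III-1]: 49 consistent

II-1 ∈ {Bb ZZ, Bb Zz, Bb zz, bb ZZ, bb Zz, bb zz}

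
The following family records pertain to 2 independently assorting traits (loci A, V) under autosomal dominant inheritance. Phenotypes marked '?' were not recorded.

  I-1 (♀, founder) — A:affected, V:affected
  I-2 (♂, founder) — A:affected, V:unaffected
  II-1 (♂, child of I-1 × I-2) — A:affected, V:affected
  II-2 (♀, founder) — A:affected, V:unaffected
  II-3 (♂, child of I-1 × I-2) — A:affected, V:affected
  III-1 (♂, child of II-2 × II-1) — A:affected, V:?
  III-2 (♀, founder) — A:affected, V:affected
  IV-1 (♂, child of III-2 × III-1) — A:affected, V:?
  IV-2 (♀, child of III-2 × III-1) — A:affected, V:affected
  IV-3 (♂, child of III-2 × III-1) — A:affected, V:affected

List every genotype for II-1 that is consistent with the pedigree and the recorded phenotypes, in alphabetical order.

A/I-1 aff ·: Aa|AA
A/I-2 aff ·: Aa|AA
A/II-1 aff I-1×I-2: Aa|AA
A/II-2 aff ·: Aa|AA
A/II-3 aff I-1×I-2: Aa|AA
A/III-1 aff II-2×II-1: Aa|AA
A/III-2 aff ·: Aa|AA
A/IV-1 aff III-2×III-1: Aa|AA
A/IV-2 aff III-2×III-1: Aa|AA
A/IV-3 aff III-2×III-1: Aa|AA
⇒ A over [I-1,I-2,II-1,II-2,II-3,III-1,III-2,IV-1,IV-2,IV-3]: 538 consistent
V/I-1 aff ·: Vv|VV
V/I-2 un ·: vv
V/II-1 aff I-1×I-2: Vv
V/II-2 un ·: vv
V/II-3 aff I-1×I-2: Vv
V/III-1 ? II-2×II-1: vv|Vv
V/III-2 aff ·: Vv|VV
V/IV-1 ? III-2×III-1: vv|Vv|VV
V/IV-2 aff III-2×III-1: Vv|VV
V/IV-3 aff III-2×III-1: Vv|VV
⇒ V over [I-1,I-2,II-1,II-2,II-3,III-1,III-2,IV-1,IV-2,IV-3]: 46 consistent

II-1 ∈ {AA Vv, Aa Vv}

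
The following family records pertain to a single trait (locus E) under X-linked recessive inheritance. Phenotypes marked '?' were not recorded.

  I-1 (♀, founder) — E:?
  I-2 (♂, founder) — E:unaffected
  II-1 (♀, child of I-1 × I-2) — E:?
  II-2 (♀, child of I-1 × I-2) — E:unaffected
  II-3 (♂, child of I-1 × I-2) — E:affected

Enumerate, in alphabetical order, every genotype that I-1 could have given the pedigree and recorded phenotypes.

I-1 ∈ {X^EX^e, X^eX^e}

E/I-1 ? ·: X^EX^e|X^eX^e
E/I-2 un ·: X^EY
E/II-1 ? I-1×I-2: X^EX^E|X^EX^e
E/II-2 un I-1×I-2: X^EX^E|X^EX^e
E/II-3 aff I-1×I-2: X^eY
⇒ E over [I-1,I-2,II-1,II-2,II-3]: 5 consistent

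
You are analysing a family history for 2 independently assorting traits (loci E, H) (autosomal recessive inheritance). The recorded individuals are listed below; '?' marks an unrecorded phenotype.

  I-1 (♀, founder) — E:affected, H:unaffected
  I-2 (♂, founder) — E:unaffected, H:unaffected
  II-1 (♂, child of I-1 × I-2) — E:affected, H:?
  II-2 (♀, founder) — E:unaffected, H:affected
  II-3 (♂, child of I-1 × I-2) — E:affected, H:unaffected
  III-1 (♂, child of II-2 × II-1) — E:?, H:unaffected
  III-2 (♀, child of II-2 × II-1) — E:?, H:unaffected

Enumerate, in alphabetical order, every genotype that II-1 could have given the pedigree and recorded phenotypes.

II-1 ∈ {ee HH, ee Hh}

E/I-1 aff ·: ee
E/I-2 un ·: Ee
E/II-1 aff I-1×I-2: ee
E/II-2 un ·: EE|Ee
E/II-3 aff I-1×I-2: ee
E/III-1 ? II-2×II-1: Ee|ee
E/III-2 ? II-2×II-1: Ee|ee
⇒ E over [I-1,I-2,II-1,II-2,II-3,III-1,III-2]: 5 consistent
H/I-1 un ·: HH|Hh
H/I-2 un ·: HH|Hh
H/II-1 ? I-1×I-2: HH|Hh
H/II-2 aff ·: hh
H/II-3 un I-1×I-2: HH|Hh
H/III-1 un II-2×II-1: Hh
H/III-2 un II-2×II-1: Hh
⇒ H over [I-1,I-2,II-1,II-2,II-3,III-1,III-2]: 13 consistent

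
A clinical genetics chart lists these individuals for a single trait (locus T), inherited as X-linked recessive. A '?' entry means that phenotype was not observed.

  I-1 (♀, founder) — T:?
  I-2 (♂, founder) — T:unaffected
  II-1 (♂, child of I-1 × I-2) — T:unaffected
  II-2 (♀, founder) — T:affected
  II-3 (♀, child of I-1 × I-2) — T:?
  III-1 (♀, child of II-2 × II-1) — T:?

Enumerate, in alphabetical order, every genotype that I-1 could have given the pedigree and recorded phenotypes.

T/I-1 ? ·: X^TX^T|X^TX^t
T/I-2 un ·: X^TY
T/II-1 un I-1×I-2: X^TY
T/II-2 aff ·: X^tX^t
T/II-3 ? I-1×I-2: X^TX^T|X^TX^t
T/III-1 ? II-2×II-1: X^TX^t
⇒ T over [I-1,I-2,II-1,II-2,II-3,III-1]: 3 consistent

I-1 ∈ {X^TX^T, X^TX^t}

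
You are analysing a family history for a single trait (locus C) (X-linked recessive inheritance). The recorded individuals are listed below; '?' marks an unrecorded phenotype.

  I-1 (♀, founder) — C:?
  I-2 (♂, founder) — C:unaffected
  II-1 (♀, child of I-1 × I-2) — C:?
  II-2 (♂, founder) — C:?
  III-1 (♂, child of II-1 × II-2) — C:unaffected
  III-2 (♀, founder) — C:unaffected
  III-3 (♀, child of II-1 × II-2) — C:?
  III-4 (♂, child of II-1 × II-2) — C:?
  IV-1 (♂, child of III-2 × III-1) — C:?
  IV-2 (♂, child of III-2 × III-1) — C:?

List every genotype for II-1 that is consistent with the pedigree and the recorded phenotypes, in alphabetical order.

C/I-1 ? ·: X^CX^C|X^CX^c|X^cX^c
C/I-2 un ·: X^CY
C/II-1 ? I-1×I-2: X^CX^C|X^CX^c
C/II-2 ? ·: X^CY|X^cY
C/III-1 un II-1×II-2: X^CY
C/III-2 un ·: X^CX^C|X^CX^c
C/III-3 ? II-1×II-2: X^CX^C|X^CX^c|X^cX^c
C/III-4 ? II-1×II-2: X^CY|X^cY
C/IV-1 ? III-2×III-1: X^CY|X^cY
C/IV-2 ? III-2×III-1: X^CY|X^cY
⇒ C over [I-1,I-2,II-1,II-2,III-1,III-2,III-3,III-4,IV-1,IV-2]: 100 consistent

II-1 ∈ {X^CX^C, X^CX^c}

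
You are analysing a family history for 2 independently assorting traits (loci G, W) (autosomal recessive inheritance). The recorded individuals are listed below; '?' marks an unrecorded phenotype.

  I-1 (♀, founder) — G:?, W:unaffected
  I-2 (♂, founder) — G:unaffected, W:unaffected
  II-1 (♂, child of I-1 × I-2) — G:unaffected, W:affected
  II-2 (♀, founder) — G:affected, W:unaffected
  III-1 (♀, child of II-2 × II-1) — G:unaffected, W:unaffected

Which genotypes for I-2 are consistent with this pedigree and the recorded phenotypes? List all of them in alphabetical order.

G/I-1 ? ·: GG|Gg|gg
G/I-2 un ·: GG|Gg
G/II-1 un I-1×I-2: GG|Gg
G/II-2 aff ·: gg
G/III-1 un II-2×II-1: Gg
⇒ G over [I-1,I-2,II-1,II-2,III-1]: 9 consistent
W/I-1 un ·: Ww
W/I-2 un ·: Ww
W/II-1 aff I-1×I-2: ww
W/II-2 un ·: WW|Ww
W/III-1 un II-2×II-1: Ww
⇒ W over [I-1,I-2,II-1,II-2,III-1]: 2 consistent

I-2 ∈ {GG Ww, Gg Ww}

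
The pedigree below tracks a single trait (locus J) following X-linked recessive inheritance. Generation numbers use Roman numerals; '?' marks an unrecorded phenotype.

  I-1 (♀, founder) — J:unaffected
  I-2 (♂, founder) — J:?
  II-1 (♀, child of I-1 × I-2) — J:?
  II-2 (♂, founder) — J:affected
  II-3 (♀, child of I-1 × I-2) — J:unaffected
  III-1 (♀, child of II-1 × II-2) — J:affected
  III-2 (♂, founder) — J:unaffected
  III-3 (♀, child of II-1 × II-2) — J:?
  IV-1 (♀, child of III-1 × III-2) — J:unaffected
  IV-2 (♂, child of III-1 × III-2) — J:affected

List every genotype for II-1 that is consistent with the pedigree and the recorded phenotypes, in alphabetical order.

II-1 ∈ {X^JX^j, X^jX^j}

J/I-1 un ·: X^JX^J|X^JX^j
J/I-2 ? ·: X^JY|X^jY
J/II-1 ? I-1×I-2: X^JX^j|X^jX^j
J/II-2 aff ·: X^jY
J/II-3 un I-1×I-2: X^JX^J|X^JX^j
J/III-1 aff II-1×II-2: X^jX^j
J/III-2 un ·: X^JY
J/III-3 ? II-1×II-2: X^JX^j|X^jX^j
J/IV-1 un III-1×III-2: X^JX^j
J/IV-2 aff III-1×III-2: X^jY
⇒ J over [I-1,I-2,II-1,II-2,II-3,III-1,III-2,III-3,IV-1,IV-2]: 9 consistent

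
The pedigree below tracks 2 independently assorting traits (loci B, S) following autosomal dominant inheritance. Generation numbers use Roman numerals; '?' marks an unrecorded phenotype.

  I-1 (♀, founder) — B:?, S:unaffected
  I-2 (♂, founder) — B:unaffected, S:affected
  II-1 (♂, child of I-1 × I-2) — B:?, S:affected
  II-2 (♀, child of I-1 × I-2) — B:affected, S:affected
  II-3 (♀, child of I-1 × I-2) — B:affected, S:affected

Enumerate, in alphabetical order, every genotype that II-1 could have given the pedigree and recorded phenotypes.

B/I-1 ? ·: Bb|BB
B/I-2 un ·: bb
B/II-1 ? I-1×I-2: bb|Bb
B/II-2 aff I-1×I-2: Bb
B/II-3 aff I-1×I-2: Bb
⇒ B over [I-1,I-2,II-1,II-2,II-3]: 3 consistent
S/I-1 un ·: ss
S/I-2 aff ·: Ss|SS
S/II-1 aff I-1×I-2: Ss
S/II-2 aff I-1×I-2: Ss
S/II-3 aff I-1×I-2: Ss
⇒ S over [I-1,I-2,II-1,II-2,II-3]: 2 consistent

II-1 ∈ {Bb Ss, bb Ss}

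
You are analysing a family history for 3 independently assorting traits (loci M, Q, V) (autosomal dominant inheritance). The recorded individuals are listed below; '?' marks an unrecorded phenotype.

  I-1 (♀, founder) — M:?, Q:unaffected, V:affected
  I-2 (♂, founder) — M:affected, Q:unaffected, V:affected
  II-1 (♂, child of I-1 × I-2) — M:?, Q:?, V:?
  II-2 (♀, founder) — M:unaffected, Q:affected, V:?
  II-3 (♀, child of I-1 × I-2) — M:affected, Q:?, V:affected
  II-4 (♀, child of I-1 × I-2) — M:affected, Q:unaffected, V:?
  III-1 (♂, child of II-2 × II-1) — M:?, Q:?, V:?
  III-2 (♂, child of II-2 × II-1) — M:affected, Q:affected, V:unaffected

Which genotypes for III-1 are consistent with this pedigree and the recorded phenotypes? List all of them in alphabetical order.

M/I-1 ? ·: mm|Mm|MM
M/I-2 aff ·: Mm|MM
M/II-1 ? I-1×I-2: Mm|MM
M/II-2 un ·: mm
M/II-3 aff I-1×I-2: Mm|MM
M/II-4 aff I-1×I-2: Mm|MM
M/III-1 ? II-2×II-1: mm|Mm
M/III-2 aff II-2×II-1: Mm
⇒ M over [I-1,I-2,II-1,II-2,II-3,II-4,III-1,III-2]: 41 consistent
Q/I-1 un ·: qq
Q/I-2 un ·: qq
Q/II-1 ? I-1×I-2: qq
Q/II-2 aff ·: Qq|QQ
Q/II-3 ? I-1×I-2: qq
Q/II-4 un I-1×I-2: qq
Q/III-1 ? II-2×II-1: qq|Qq
Q/III-2 aff II-2×II-1: Qq
⇒ Q over [I-1,I-2,II-1,II-2,II-3,II-4,III-1,III-2]: 3 consistent
V/I-1 aff ·: Vv|VV
V/I-2 aff ·: Vv|VV
V/II-1 ? I-1×I-2: vv|Vv
V/II-2 ? ·: vv|Vv
V/II-3 aff I-1×I-2: Vv|VV
V/II-4 ? I-1×I-2: vv|Vv|VV
V/III-1 ? II-2×II-1: vv|Vv|VV
V/III-2 un II-2×II-1: vv
⇒ V over [I-1,I-2,II-1,II-2,II-3,II-4,III-1,III-2]: 88 consistent

III-1 ∈ {Mm Qq VV, Mm Qq Vv, Mm Qq vv, Mm qq VV, Mm qq Vv, Mm qq vv, mm Qq VV, mm Qq Vv, mm Qq vv, mm qq VV, mm qq Vv, mm qq vv}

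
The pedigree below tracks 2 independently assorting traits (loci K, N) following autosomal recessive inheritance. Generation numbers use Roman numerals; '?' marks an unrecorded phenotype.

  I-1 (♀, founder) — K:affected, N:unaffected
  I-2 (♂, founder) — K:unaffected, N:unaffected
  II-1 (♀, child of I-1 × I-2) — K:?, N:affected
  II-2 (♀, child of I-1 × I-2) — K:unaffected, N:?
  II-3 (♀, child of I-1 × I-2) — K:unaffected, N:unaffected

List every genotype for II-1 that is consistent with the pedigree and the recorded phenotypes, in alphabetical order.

K/I-1 aff ·: kk
K/I-2 un ·: KK|Kk
K/II-1 ? I-1×I-2: Kk|kk
K/II-2 un I-1×I-2: Kk
K/II-3 un I-1×I-2: Kk
⇒ K over [I-1,I-2,II-1,II-2,II-3]: 3 consistent
N/I-1 un ·: Nn
N/I-2 un ·: Nn
N/II-1 aff I-1×I-2: nn
N/II-2 ? I-1×I-2: NN|Nn|nn
N/II-3 un I-1×I-2: NN|Nn
⇒ N over [I-1,I-2,II-1,II-2,II-3]: 6 consistent

II-1 ∈ {Kk nn, kk nn}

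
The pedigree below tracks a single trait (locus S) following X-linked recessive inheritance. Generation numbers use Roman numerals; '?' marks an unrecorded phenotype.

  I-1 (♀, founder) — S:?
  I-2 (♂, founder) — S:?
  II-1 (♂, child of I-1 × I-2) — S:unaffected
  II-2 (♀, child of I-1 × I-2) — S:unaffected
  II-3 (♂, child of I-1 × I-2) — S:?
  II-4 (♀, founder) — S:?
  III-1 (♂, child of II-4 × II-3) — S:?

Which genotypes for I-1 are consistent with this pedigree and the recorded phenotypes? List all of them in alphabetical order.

S/I-1 ? ·: X^SX^S|X^SX^s
S/I-2 ? ·: X^SY|X^sY
S/II-1 un I-1×I-2: X^SY
S/II-2 un I-1×I-2: X^SX^S|X^SX^s
S/II-3 ? I-1×I-2: X^SY|X^sY
S/II-4 ? ·: X^SX^S|X^SX^s|X^sX^s
S/III-1 ? II-4×II-3: X^SY|X^sY
⇒ S over [I-1,I-2,II-1,II-2,II-3,II-4,III-1]: 32 consistent

I-1 ∈ {X^SX^S, X^SX^s}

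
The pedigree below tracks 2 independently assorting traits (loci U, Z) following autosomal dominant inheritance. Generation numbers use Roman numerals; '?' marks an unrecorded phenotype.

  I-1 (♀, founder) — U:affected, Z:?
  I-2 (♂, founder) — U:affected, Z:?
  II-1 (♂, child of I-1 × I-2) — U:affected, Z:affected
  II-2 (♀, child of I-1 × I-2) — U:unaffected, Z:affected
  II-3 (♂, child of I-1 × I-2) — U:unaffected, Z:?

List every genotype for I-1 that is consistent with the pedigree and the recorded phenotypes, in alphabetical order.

I-1 ∈ {Uu ZZ, Uu Zz, Uu zz}

U/I-1 aff ·: Uu
U/I-2 aff ·: Uu
U/II-1 aff I-1×I-2: Uu|UU
U/II-2 un I-1×I-2: uu
U/II-3 un I-1×I-2: uu
⇒ U over [I-1,I-2,II-1,II-2,II-3]: 2 consistent
Z/I-1 ? ·: zz|Zz|ZZ
Z/I-2 ? ·: zz|Zz|ZZ
Z/II-1 aff I-1×I-2: Zz|ZZ
Z/II-2 aff I-1×I-2: Zz|ZZ
Z/II-3 ? I-1×I-2: zz|Zz|ZZ
⇒ Z over [I-1,I-2,II-1,II-2,II-3]: 35 consistent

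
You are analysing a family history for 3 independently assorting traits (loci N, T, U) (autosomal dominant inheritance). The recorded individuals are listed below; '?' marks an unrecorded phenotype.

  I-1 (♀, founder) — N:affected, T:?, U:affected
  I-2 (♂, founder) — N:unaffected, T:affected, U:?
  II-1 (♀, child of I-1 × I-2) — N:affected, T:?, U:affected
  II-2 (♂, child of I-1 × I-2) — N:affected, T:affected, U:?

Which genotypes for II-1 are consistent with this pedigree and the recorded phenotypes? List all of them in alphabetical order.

II-1 ∈ {Nn TT UU, Nn TT Uu, Nn Tt UU, Nn Tt Uu, Nn tt UU, Nn tt Uu}

N/I-1 aff ·: Nn|NN
N/I-2 un ·: nn
N/II-1 aff I-1×I-2: Nn
N/II-2 aff I-1×I-2: Nn
⇒ N over [I-1,I-2,II-1,II-2]: 2 consistent
T/I-1 ? ·: tt|Tt|TT
T/I-2 aff ·: Tt|TT
T/II-1 ? I-1×I-2: tt|Tt|TT
T/II-2 aff I-1×I-2: Tt|TT
⇒ T over [I-1,I-2,II-1,II-2]: 18 consistent
U/I-1 aff ·: Uu|UU
U/I-2 ? ·: uu|Uu|UU
U/II-1 aff I-1×I-2: Uu|UU
U/II-2 ? I-1×I-2: uu|Uu|UU
⇒ U over [I-1,I-2,II-1,II-2]: 18 consistent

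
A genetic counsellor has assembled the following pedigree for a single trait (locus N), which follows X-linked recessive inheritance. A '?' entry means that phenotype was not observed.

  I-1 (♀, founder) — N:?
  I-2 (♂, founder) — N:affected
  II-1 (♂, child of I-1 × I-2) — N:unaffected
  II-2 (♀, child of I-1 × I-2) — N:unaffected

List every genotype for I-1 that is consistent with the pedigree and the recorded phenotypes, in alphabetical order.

N/I-1 ? ·: X^NX^N|X^NX^n
N/I-2 aff ·: X^nY
N/II-1 un I-1×I-2: X^NY
N/II-2 un I-1×I-2: X^NX^n
⇒ N over [I-1,I-2,II-1,II-2]: 2 consistent

I-1 ∈ {X^NX^N, X^NX^n}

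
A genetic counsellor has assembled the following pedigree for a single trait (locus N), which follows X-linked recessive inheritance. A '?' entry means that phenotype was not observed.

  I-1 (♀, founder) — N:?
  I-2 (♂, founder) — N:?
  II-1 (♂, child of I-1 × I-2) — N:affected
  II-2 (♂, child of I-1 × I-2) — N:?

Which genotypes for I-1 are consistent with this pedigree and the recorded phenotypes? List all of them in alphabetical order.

N/I-1 ? ·: X^NX^n|X^nX^n
N/I-2 ? ·: X^NY|X^nY
N/II-1 aff I-1×I-2: X^nY
N/II-2 ? I-1×I-2: X^NY|X^nY
⇒ N over [I-1,I-2,II-1,II-2]: 6 consistent

I-1 ∈ {X^NX^n, X^nX^n}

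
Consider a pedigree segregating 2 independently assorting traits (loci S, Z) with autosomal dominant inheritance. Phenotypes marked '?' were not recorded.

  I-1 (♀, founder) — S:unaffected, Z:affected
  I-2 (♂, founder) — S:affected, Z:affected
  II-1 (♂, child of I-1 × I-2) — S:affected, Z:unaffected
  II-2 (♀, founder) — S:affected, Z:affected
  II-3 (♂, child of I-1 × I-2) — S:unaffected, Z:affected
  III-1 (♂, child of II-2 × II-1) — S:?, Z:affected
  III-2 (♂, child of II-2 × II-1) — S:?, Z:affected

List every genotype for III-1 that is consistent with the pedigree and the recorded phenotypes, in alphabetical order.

III-1 ∈ {SS Zz, Ss Zz, ss Zz}

S/I-1 un ·: ss
S/I-2 aff ·: Ss
S/II-1 aff I-1×I-2: Ss
S/II-2 aff ·: Ss|SS
S/II-3 un I-1×I-2: ss
S/III-1 ? II-2×II-1: ss|Ss|SS
S/III-2 ? II-2×II-1: ss|Ss|SS
⇒ S over [I-1,I-2,II-1,II-2,II-3,III-1,III-2]: 13 consistent
Z/I-1 aff ·: Zz
Z/I-2 aff ·: Zz
Z/II-1 un I-1×I-2: zz
Z/II-2 aff ·: Zz|ZZ
Z/II-3 aff I-1×I-2: Zz|ZZ
Z/III-1 aff II-2×II-1: Zz
Z/III-2 aff II-2×II-1: Zz
⇒ Z over [I-1,I-2,II-1,II-2,II-3,III-1,III-2]: 4 consistent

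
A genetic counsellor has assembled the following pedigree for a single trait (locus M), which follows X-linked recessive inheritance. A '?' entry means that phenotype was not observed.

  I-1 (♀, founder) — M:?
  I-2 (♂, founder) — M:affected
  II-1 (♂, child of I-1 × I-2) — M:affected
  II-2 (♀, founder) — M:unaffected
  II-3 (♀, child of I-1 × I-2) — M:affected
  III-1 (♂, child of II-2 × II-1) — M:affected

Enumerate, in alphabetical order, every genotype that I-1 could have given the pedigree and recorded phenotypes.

I-1 ∈ {X^MX^m, X^mX^m}

M/I-1 ? ·: X^MX^m|X^mX^m
M/I-2 aff ·: X^mY
M/II-1 aff I-1×I-2: X^mY
M/II-2 un ·: X^MX^m
M/II-3 aff I-1×I-2: X^mX^m
M/III-1 aff II-2×II-1: X^mY
⇒ M over [I-1,I-2,II-1,II-2,II-3,III-1]: 2 consistent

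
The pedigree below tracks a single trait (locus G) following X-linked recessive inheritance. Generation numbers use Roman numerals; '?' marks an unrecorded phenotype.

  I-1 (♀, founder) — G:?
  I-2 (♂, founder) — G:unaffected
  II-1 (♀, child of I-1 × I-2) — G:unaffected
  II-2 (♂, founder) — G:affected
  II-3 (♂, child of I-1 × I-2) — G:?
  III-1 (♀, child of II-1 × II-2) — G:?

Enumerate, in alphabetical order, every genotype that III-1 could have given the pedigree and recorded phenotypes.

G/I-1 ? ·: X^GX^G|X^GX^g|X^gX^g
G/I-2 un ·: X^GY
G/II-1 un I-1×I-2: X^GX^G|X^GX^g
G/II-2 aff ·: X^gY
G/II-3 ? I-1×I-2: X^GY|X^gY
G/III-1 ? II-1×II-2: X^GX^g|X^gX^g
⇒ G over [I-1,I-2,II-1,II-2,II-3,III-1]: 9 consistent

III-1 ∈ {X^GX^g, X^gX^g}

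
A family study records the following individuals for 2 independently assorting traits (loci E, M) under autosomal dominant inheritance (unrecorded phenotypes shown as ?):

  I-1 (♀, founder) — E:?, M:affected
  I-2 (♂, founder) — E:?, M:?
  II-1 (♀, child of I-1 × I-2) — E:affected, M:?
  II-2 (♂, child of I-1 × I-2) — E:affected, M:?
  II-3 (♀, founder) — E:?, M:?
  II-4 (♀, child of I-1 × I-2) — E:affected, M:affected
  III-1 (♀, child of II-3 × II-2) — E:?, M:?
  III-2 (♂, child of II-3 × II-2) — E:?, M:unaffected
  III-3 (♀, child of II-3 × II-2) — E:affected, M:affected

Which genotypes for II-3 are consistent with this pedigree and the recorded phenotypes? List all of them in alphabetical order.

II-3 ∈ {EE Mm, EE mm, Ee Mm, Ee mm, ee Mm, ee mm}

E/I-1 ? ·: ee|Ee|EE
E/I-2 ? ·: ee|Ee|EE
E/II-1 aff I-1×I-2: Ee|EE
E/II-2 aff I-1×I-2: Ee|EE
E/II-3 ? ·: ee|Ee|EE
E/II-4 aff I-1×I-2: Ee|EE
E/III-1 ? II-3×II-2: ee|Ee|EE
E/III-2 ? II-3×II-2: ee|Ee|EE
E/III-3 aff II-3×II-2: Ee|EE
⇒ E over [I-1,I-2,II-1,II-2,II-3,II-4,III-1,III-2,III-3]: 610 consistent
M/I-1 aff ·: Mm|MM
M/I-2 ? ·: mm|Mm|MM
M/II-1 ? I-1×I-2: mm|Mm|MM
M/II-2 ? I-1×I-2: mm|Mm
M/II-3 ? ·: mm|Mm
M/II-4 aff I-1×I-2: Mm|MM
M/III-1 ? II-3×II-2: mm|Mm|MM
M/III-2 un II-3×II-2: mm
M/III-3 aff II-3×II-2: Mm|MM
⇒ M over [I-1,I-2,II-1,II-2,II-3,II-4,III-1,III-2,III-3]: 152 consistent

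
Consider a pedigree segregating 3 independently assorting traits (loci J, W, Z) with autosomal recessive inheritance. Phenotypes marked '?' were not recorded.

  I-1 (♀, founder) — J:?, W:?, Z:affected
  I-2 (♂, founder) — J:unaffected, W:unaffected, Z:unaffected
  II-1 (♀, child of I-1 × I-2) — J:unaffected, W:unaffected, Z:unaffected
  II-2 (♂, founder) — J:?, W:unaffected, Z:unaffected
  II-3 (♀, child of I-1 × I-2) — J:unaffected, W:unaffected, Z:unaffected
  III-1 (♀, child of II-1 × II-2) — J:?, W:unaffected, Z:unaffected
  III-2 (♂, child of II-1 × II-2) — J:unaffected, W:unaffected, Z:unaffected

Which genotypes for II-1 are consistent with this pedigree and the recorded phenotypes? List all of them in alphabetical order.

II-1 ∈ {JJ WW Zz, JJ Ww Zz, Jj WW Zz, Jj Ww Zz}

J/I-1 ? ·: JJ|Jj|jj
J/I-2 un ·: JJ|Jj
J/II-1 un I-1×I-2: JJ|Jj
J/II-2 ? ·: JJ|Jj|jj
J/II-3 un I-1×I-2: JJ|Jj
J/III-1 ? II-1×II-2: JJ|Jj|jj
J/III-2 un II-1×II-2: JJ|Jj
⇒ J over [I-1,I-2,II-1,II-2,II-3,III-1,III-2]: 138 consistent
W/I-1 ? ·: WW|Ww|ww
W/I-2 un ·: WW|Ww
W/II-1 un I-1×I-2: WW|Ww
W/II-2 un ·: WW|Ww
W/II-3 un I-1×I-2: WW|Ww
W/III-1 un II-1×II-2: WW|Ww
W/III-2 un II-1×II-2: WW|Ww
⇒ W over [I-1,I-2,II-1,II-2,II-3,III-1,III-2]: 99 consistent
Z/I-1 aff ·: zz
Z/I-2 un ·: ZZ|Zz
Z/II-1 un I-1×I-2: Zz
Z/II-2 un ·: ZZ|Zz
Z/II-3 un I-1×I-2: Zz
Z/III-1 un II-1×II-2: ZZ|Zz
Z/III-2 un II-1×II-2: ZZ|Zz
⇒ Z over [I-1,I-2,II-1,II-2,II-3,III-1,III-2]: 16 consistent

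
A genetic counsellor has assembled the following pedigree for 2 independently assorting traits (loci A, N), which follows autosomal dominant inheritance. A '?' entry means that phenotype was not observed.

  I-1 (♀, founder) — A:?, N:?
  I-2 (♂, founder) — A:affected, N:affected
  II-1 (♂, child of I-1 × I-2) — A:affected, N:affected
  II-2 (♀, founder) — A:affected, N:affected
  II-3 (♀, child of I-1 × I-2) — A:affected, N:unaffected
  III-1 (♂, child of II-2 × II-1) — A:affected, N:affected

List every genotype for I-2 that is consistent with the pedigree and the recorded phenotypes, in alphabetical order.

A/I-1 ? ·: aa|Aa|AA
A/I-2 aff ·: Aa|AA
A/II-1 aff I-1×I-2: Aa|AA
A/II-2 aff ·: Aa|AA
A/II-3 aff I-1×I-2: Aa|AA
A/III-1 aff II-2×II-1: Aa|AA
⇒ A over [I-1,I-2,II-1,II-2,II-3,III-1]: 53 consistent
N/I-1 ? ·: nn|Nn
N/I-2 aff ·: Nn
N/II-1 aff I-1×I-2: Nn|NN
N/II-2 aff ·: Nn|NN
N/II-3 un I-1×I-2: nn
N/III-1 aff II-2×II-1: Nn|NN
⇒ N over [I-1,I-2,II-1,II-2,II-3,III-1]: 11 consistent

I-2 ∈ {AA Nn, Aa Nn}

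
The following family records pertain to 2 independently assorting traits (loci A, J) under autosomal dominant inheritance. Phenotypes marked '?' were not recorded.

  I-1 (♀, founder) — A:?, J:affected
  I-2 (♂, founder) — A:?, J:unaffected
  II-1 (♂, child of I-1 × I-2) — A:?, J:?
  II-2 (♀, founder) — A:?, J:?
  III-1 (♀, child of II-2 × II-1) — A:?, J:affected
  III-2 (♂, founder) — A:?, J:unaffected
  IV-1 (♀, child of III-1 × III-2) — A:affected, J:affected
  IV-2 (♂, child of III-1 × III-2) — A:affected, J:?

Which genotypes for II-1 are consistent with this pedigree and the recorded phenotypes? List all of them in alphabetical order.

II-1 ∈ {AA Jj, AA jj, Aa Jj, Aa jj, aa Jj, aa jj}

A/I-1 ? ·: aa|Aa|AA
A/I-2 ? ·: aa|Aa|AA
A/II-1 ? I-1×I-2: aa|Aa|AA
A/II-2 ? ·: aa|Aa|AA
A/III-1 ? II-2×II-1: aa|Aa|AA
A/III-2 ? ·: aa|Aa|AA
A/IV-1 aff III-1×III-2: Aa|AA
A/IV-2 aff III-1×III-2: Aa|AA
⇒ A over [I-1,I-2,II-1,II-2,III-1,III-2,IV-1,IV-2]: 509 consistent
J/I-1 aff ·: Jj|JJ
J/I-2 un ·: jj
J/II-1 ? I-1×I-2: jj|Jj
J/II-2 ? ·: jj|Jj|JJ
J/III-1 aff II-2×II-1: Jj|JJ
J/III-2 un ·: jj
J/IV-1 aff III-1×III-2: Jj
J/IV-2 ? III-1×III-2: jj|Jj
⇒ J over [I-1,I-2,II-1,II-2,III-1,III-2,IV-1,IV-2]: 20 consistent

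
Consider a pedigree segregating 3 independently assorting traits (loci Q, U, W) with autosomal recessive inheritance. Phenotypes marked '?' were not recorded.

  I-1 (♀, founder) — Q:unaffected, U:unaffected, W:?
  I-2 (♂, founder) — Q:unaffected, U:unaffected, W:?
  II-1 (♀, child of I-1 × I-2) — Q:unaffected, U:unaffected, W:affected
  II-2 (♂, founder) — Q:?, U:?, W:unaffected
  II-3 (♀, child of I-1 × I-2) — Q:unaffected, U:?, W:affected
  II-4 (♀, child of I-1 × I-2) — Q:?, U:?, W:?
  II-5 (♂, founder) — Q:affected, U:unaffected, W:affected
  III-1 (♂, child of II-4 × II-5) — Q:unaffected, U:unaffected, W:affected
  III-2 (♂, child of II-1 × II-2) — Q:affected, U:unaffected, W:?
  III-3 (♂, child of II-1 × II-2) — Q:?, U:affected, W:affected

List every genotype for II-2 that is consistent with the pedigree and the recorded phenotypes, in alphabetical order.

Q/I-1 un ·: QQ|Qq
Q/I-2 un ·: QQ|Qq
Q/II-1 un I-1×I-2: Qq
Q/II-2 ? ·: Qq|qq
Q/II-3 un I-1×I-2: QQ|Qq
Q/II-4 ? I-1×I-2: QQ|Qq
Q/II-5 aff ·: qq
Q/III-1 un II-4×II-5: Qq
Q/III-2 aff II-1×II-2: qq
Q/III-3 ? II-1×II-2: QQ|Qq|qq
⇒ Q over [I-1,I-2,II-1,II-2,II-3,II-4,II-5,III-1,III-2,III-3]: 60 consistent
U/I-1 un ·: UU|Uu
U/I-2 un ·: UU|Uu
U/II-1 un I-1×I-2: Uu
U/II-2 ? ·: Uu|uu
U/II-3 ? I-1×I-2: UU|Uu|uu
U/II-4 ? I-1×I-2: UU|Uu|uu
U/II-5 un ·: UU|Uu
U/III-1 un II-4×II-5: UU|Uu
U/III-2 un II-1×II-2: UU|Uu
U/III-3 aff II-1×II-2: uu
⇒ U over [I-1,I-2,II-1,II-2,II-3,II-4,II-5,III-1,III-2,III-3]: 165 consistent
W/I-1 ? ·: Ww|ww
W/I-2 ? ·: Ww|ww
W/II-1 aff I-1×I-2: ww
W/II-2 un ·: Ww
W/II-3 aff I-1×I-2: ww
W/II-4 ? I-1×I-2: Ww|ww
W/II-5 aff ·: ww
W/III-1 aff II-4×II-5: ww
W/III-2 ? II-1×II-2: Ww|ww
W/III-3 aff II-1×II-2: ww
⇒ W over [I-1,I-2,II-1,II-2,II-3,II-4,II-5,III-1,III-2,III-3]: 14 consistent

II-2 ∈ {Qq Uu Ww, Qq uu Ww, qq Uu Ww, qq uu Ww}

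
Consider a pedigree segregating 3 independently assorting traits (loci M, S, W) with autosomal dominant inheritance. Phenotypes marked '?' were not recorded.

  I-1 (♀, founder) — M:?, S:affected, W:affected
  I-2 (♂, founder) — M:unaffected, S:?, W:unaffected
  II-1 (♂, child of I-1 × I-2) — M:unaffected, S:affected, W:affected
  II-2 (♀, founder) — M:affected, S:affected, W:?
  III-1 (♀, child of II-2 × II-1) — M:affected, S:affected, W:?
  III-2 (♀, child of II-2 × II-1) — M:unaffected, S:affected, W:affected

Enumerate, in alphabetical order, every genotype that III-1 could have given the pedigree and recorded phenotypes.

III-1 ∈ {Mm SS WW, Mm SS Ww, Mm SS ww, Mm Ss WW, Mm Ss Ww, Mm Ss ww}

M/I-1 ? ·: mm|Mm
M/I-2 un ·: mm
M/II-1 un I-1×I-2: mm
M/II-2 aff ·: Mm
M/III-1 aff II-2×II-1: Mm
M/III-2 un II-2×II-1: mm
⇒ M over [I-1,I-2,II-1,II-2,III-1,III-2]: 2 consistent
S/I-1 aff ·: Ss|SS
S/I-2 ? ·: ss|Ss|SS
S/II-1 aff I-1×I-2: Ss|SS
S/II-2 aff ·: Ss|SS
S/III-1 aff II-2×II-1: Ss|SS
S/III-2 aff II-2×II-1: Ss|SS
⇒ S over [I-1,I-2,II-1,II-2,III-1,III-2]: 60 consistent
W/I-1 aff ·: Ww|WW
W/I-2 un ·: ww
W/II-1 aff I-1×I-2: Ww
W/II-2 ? ·: ww|Ww|WW
W/III-1 ? II-2×II-1: ww|Ww|WW
W/III-2 aff II-2×II-1: Ww|WW
⇒ W over [I-1,I-2,II-1,II-2,III-1,III-2]: 24 consistent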